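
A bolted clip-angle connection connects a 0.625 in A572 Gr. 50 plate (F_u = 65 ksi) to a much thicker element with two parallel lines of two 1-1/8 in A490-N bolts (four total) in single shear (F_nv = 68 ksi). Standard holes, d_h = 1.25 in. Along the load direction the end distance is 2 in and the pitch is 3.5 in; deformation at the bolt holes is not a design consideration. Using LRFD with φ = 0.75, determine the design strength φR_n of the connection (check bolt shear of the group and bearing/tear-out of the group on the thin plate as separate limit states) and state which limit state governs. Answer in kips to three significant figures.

Bolt shear: A_b = π·1.125²/4 = 0.994 in²; R_n = 68 × 0.994 × 4 × 1 = 270.4 kips → 0.75 × 270.4 = 203 kips.
Bearing (1.5 l_c t F_u ≤ 3.0 d t F_u): upper limit = 3.0·1.125·0.625·65 = 137.1 kips.
  Edge l_c = 2 − 1.25/2 = 1.375 → r_n = 83.79 kips; interior l_c = 3.5 − 1.25 = 2.25 → r_n = 137.1 kips.
  R_n,bearing = 2·83.79 + 2·137.1 = 441.8 kips → 0.75 × 441.8 = 331 kips.
Bolt shear governs: 203 kips.

203 kips (bolt shear governs)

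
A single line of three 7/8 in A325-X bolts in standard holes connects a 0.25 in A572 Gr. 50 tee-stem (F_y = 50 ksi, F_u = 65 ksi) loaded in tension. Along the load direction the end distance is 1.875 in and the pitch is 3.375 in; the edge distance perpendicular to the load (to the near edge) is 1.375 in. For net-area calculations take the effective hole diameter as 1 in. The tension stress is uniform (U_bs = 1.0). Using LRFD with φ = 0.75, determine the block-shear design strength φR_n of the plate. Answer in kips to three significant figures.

Shear plane L_v = 1.875 + 2·3.375 = 8.625 in; A_gv = 8.625 × 0.25 = 2.156 in².
A_nv = (8.625 − 2.5·1) × 0.25 = 1.531 in².
A_nt = (1.375 − 0.5·1) × 0.25 = 0.2188 in².
0.6 F_u A_nv = 59.72 kips; 0.6 F_y A_gv = 64.69 kips → shear rupture governs the shear term.
R_n = 59.72 + 1.0 × 65 × 0.2188 = 73.94 kips.
Design strength φR_n = 0.75 × 73.94 = 55.5 kips.

55.5 kips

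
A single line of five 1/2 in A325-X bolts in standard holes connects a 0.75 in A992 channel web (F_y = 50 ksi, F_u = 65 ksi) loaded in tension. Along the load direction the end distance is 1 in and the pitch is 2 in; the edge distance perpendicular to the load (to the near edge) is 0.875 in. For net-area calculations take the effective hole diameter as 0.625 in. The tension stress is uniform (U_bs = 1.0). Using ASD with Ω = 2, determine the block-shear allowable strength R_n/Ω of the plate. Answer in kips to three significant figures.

Shear plane L_v = 1 + 4·2 = 9 in; A_gv = 9 × 0.75 = 6.75 in².
A_nv = (9 − 4.5·0.625) × 0.75 = 4.641 in².
A_nt = (0.875 − 0.5·0.625) × 0.75 = 0.4219 in².
0.6 F_u A_nv = 181 kips; 0.6 F_y A_gv = 202.5 kips → shear rupture governs the shear term.
R_n = 181 + 1.0 × 65 × 0.4219 = 208.4 kips.
Allowable strength R_n/Ω = 208.4 / 2 = 104 kips.

104 kips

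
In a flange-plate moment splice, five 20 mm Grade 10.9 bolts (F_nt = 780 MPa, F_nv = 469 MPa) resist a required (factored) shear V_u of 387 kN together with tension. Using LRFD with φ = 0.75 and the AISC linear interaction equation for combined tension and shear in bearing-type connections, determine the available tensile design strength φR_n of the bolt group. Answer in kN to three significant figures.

A_b = π·20²/4 = 314.2 mm²; f_rv = 387 × 1000 / (5 × 314.2) = 246.4 MPa.
F'_nt = 1.3 F_nt − (F_nt / φF_nv) f_rv = 1.3·780 − (780/(0.75·469))·246.4 = 467.7 MPa, capped at F_nt → F'_nt = 467.7 MPa.
R_n = F'_nt · A_b · n = 467.7 × 314.2 × 5 / 1000 = 734.6 kN.
Design strength φR_n = 0.75 × 734.6 = 551 kN.

551 kN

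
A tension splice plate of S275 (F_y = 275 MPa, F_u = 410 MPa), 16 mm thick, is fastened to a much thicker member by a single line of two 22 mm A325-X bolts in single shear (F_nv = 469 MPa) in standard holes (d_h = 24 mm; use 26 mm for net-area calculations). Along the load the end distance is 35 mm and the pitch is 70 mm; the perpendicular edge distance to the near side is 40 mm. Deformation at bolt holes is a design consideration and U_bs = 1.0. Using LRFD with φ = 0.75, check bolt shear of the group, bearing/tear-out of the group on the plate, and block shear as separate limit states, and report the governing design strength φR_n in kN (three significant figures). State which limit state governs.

267 kN (bolt shear governs)

Bolt shear: A_b = π·22²/4 = 380.1 mm²; R_n = 469 × 380.1 × 2 × 1 / 1000 = 356.6 kN → 0.75 × 356.6 = 267 kN.
Bearing: edge l_c = 23, r_n = 181.1 kN; interior l_c = 46, r_n = 346.4 kN; R_n = 181.1 + 1·346.4 = 527.4 kN → 396 kN.
Block shear: A_gv = 1680, A_nv = 1056, A_nt = 432 mm²; R_n = min(0.6F_uA_nv, 0.6F_yA_gv) + U_bs·F_u·A_nt = 436.9 kN → 328 kN.
Bolt shear governs: 267 kN.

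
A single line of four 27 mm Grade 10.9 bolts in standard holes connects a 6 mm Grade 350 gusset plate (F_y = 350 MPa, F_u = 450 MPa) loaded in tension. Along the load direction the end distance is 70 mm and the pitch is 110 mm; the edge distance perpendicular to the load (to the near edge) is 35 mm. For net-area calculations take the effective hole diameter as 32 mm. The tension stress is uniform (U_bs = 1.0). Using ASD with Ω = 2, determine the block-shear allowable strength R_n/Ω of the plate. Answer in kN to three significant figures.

259 kN

Shear plane L_v = 70 + 3·110 = 400 mm; A_gv = 400 × 6 = 2400 mm².
A_nv = (400 − 3.5·32) × 6 = 1728 mm².
A_nt = (35 − 0.5·32) × 6 = 114 mm².
0.6 F_u A_nv = 466.6 kN; 0.6 F_y A_gv = 504 kN → shear rupture governs the shear term.
R_n = 466.6 + 1.0 × 450 × 114 / 1000 = 517.9 kN.
Allowable strength R_n/Ω = 517.9 / 2 = 259 kN.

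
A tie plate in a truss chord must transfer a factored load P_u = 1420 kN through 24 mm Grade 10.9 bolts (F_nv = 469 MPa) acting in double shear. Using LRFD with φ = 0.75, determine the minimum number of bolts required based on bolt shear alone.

A_b = π·24²/4 = 452.4 mm².
Per-bolt design strength φR_n = 0.75 × 469 × 452.4 × 2 / 1000 = 318.3 kN.
n ≥ 1420 / 318.3 = 4.462 → use 5 bolts.

5 bolts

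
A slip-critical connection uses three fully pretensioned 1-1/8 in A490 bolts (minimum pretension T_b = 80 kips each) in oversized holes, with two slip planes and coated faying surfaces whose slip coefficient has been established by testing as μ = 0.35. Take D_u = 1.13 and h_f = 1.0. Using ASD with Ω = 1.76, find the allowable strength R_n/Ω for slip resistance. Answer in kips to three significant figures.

108 kips

R_n = μ · D_u · h_f · T_b · n_s · n_b = 0.35 × 1.13 × 1.0 × 80 × 2 × 3 = 189.8 kips.
Allowable strength R_n/Ω = 189.8 / 1.76 = 108 kips.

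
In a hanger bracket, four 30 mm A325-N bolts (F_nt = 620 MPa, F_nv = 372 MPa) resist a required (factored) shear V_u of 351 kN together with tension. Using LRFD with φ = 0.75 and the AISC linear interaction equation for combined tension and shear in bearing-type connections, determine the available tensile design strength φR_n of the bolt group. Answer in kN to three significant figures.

A_b = π·30²/4 = 706.9 mm²; f_rv = 351 × 1000 / (4 × 706.9) = 124.1 MPa.
F'_nt = 1.3 F_nt − (F_nt / φF_nv) f_rv = 1.3·620 − (620/(0.75·372))·124.1 = 530.1 MPa, capped at F_nt → F'_nt = 530.1 MPa.
R_n = F'_nt · A_b · n = 530.1 × 706.9 × 4 / 1000 = 1499 kN.
Design strength φR_n = 0.75 × 1499 = 1120 kN.

1120 kN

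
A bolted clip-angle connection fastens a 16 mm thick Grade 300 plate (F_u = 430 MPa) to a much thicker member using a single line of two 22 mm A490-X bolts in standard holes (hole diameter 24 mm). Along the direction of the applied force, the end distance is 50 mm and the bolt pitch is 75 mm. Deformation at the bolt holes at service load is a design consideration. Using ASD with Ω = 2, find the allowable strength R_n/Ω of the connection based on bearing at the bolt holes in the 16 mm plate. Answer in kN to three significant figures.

Per bolt r_n = 1.2 l_c t F_u ≤ 2.4 d t F_u; upper limit = 2.4 × 22 × 16 × 430 / 1000 = 363.3 kN.
Edge bolt: l_c = 50 − 24/2 = 38 mm → 1.2 × 38 × 16 × 430 / 1000 = 313.7 → r_n = 313.7 kN.
Interior bolts: l_c = 75 − 24 = 51 mm → 1.2 × 51 × 16 × 430 / 1000 = 421.1 → r_n = 363.3 kN.
R_n = 1 × 313.7 + 1 × 363.3 = 677 kN.
Allowable strength R_n/Ω = 677 / 2 = 338 kN.

338 kN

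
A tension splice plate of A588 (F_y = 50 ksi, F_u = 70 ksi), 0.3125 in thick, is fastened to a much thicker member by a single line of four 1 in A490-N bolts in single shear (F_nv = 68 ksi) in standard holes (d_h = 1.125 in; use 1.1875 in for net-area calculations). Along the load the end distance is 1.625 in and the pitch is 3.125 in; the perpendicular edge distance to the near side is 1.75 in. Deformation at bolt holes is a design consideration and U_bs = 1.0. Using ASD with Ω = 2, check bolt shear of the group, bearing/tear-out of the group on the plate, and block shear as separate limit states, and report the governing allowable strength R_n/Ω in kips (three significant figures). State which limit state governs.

57.6 kips (block shear governs)

Bolt shear: A_b = π·1²/4 = 0.7854 in²; R_n = 68 × 0.7854 × 4 × 1 = 213.6 kips → 213.6 / 2 = 107 kips.
Bearing: edge l_c = 1.062, r_n = 27.89 kips; interior l_c = 2, r_n = 52.5 kips; R_n = 27.89 + 3·52.5 = 185.4 kips → 92.7 kips.
Block shear: A_gv = 3.438, A_nv = 2.139, A_nt = 0.3613 in²; R_n = min(0.6F_uA_nv, 0.6F_yA_gv) + U_bs·F_u·A_nt = 115.1 kips → 57.6 kips.
Block shear governs: 57.6 kips.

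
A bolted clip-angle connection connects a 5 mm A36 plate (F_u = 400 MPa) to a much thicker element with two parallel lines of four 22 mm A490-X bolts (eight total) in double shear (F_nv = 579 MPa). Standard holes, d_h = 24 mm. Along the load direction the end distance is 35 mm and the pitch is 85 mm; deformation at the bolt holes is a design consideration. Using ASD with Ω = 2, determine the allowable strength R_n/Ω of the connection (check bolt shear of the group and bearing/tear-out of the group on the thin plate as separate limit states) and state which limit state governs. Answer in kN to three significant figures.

Bolt shear: A_b = π·22²/4 = 380.1 mm²; R_n = 579 × 380.1 × 8 × 2 / 1000 = 3522 kN → 3522 / 2 = 1760 kN.
Bearing (1.2 l_c t F_u ≤ 2.4 d t F_u): upper limit = 2.4·22·5·400 / 1000 = 105.6 kN.
  Edge l_c = 35 − 24/2 = 23 → r_n = 55.2 kN; interior l_c = 85 − 24 = 61 → r_n = 105.6 kN.
  R_n,bearing = 2·55.2 + 6·105.6 = 744 kN → 744 / 2 = 372 kN.
Bearing governs: 372 kN.

372 kN (bearing governs)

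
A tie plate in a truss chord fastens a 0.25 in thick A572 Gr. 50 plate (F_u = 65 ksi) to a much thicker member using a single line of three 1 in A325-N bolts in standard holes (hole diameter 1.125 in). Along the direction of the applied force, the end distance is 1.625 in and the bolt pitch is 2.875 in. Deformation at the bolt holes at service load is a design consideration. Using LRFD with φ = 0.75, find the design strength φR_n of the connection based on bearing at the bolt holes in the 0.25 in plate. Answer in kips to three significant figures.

66.7 kips

Per bolt r_n = 1.2 l_c t F_u ≤ 2.4 d t F_u; upper limit = 2.4 × 1 × 0.25 × 65 = 39 kips.
Edge bolt: l_c = 1.625 − 1.125/2 = 1.062 in → 1.2 × 1.062 × 0.25 × 65 = 20.72 → r_n = 20.72 kips.
Interior bolts: l_c = 2.875 − 1.125 = 1.75 in → 1.2 × 1.75 × 0.25 × 65 = 34.12 → r_n = 34.12 kips.
R_n = 1 × 20.72 + 2 × 34.12 = 88.97 kips.
Design strength φR_n = 0.75 × 88.97 = 66.7 kips.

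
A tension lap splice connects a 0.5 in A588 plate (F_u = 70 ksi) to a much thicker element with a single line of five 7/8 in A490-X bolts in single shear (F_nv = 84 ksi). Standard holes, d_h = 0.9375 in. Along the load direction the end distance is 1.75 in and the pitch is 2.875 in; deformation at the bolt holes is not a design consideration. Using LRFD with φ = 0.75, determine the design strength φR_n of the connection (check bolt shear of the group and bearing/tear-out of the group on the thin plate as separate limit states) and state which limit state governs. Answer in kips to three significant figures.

Bolt shear: A_b = π·0.875²/4 = 0.6013 in²; R_n = 84 × 0.6013 × 5 × 1 = 252.6 kips → 0.75 × 252.6 = 189 kips.
Bearing (1.5 l_c t F_u ≤ 3.0 d t F_u): upper limit = 3.0·0.875·0.5·70 = 91.88 kips.
  Edge l_c = 1.75 − 0.9375/2 = 1.281 → r_n = 67.27 kips; interior l_c = 2.875 − 0.9375 = 1.938 → r_n = 91.88 kips.
  R_n,bearing = 1·67.27 + 4·91.88 = 434.8 kips → 0.75 × 434.8 = 326 kips.
Bolt shear governs: 189 kips.

189 kips (bolt shear governs)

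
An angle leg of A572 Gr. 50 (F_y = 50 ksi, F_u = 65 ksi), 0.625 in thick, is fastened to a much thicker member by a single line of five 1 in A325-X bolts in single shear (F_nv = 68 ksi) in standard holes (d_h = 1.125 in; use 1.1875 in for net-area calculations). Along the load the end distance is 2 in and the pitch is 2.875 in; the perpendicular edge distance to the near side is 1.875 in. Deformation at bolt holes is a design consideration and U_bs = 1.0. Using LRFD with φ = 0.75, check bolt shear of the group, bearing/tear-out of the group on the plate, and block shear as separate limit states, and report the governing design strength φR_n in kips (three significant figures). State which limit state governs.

188 kips (block shear governs)

Bolt shear: A_b = π·1²/4 = 0.7854 in²; R_n = 68 × 0.7854 × 5 × 1 = 267 kips → 0.75 × 267 = 200 kips.
Bearing: edge l_c = 1.438, r_n = 70.08 kips; interior l_c = 1.75, r_n = 85.31 kips; R_n = 70.08 + 4·85.31 = 411.3 kips → 308 kips.
Block shear: A_gv = 8.438, A_nv = 5.098, A_nt = 0.8008 in²; R_n = min(0.6F_uA_nv, 0.6F_yA_gv) + U_bs·F_u·A_nt = 250.9 kips → 188 kips.
Block shear governs: 188 kips.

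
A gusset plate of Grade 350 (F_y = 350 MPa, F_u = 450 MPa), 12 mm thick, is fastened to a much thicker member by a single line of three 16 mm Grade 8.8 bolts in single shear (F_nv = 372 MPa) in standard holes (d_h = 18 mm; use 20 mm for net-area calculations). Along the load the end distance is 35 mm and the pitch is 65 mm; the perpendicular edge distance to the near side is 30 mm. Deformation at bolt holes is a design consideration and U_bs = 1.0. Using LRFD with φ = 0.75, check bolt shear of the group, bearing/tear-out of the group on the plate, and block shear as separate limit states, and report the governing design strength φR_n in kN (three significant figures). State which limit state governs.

Bolt shear: A_b = π·16²/4 = 201.1 mm²; R_n = 372 × 201.1 × 3 × 1 / 1000 = 224.4 kN → 0.75 × 224.4 = 168 kN.
Bearing: edge l_c = 26, r_n = 168.5 kN; interior l_c = 47, r_n = 207.4 kN; R_n = 168.5 + 2·207.4 = 583.2 kN → 437 kN.
Block shear: A_gv = 1980, A_nv = 1380, A_nt = 240 mm²; R_n = min(0.6F_uA_nv, 0.6F_yA_gv) + U_bs·F_u·A_nt = 480.6 kN → 360 kN.
Bolt shear governs: 168 kN.

168 kN (bolt shear governs)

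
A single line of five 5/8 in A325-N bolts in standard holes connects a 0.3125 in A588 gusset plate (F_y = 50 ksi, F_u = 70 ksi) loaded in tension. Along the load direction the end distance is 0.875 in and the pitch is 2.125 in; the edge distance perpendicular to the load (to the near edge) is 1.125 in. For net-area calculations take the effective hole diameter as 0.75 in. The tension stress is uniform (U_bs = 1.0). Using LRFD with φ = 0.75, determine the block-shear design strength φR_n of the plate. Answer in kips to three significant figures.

Shear plane L_v = 0.875 + 4·2.125 = 9.375 in; A_gv = 9.375 × 0.3125 = 2.93 in².
A_nv = (9.375 − 4.5·0.75) × 0.3125 = 1.875 in².
A_nt = (1.125 − 0.5·0.75) × 0.3125 = 0.2344 in².
0.6 F_u A_nv = 78.75 kips; 0.6 F_y A_gv = 87.89 kips → shear rupture governs the shear term.
R_n = 78.75 + 1.0 × 70 × 0.2344 = 95.16 kips.
Design strength φR_n = 0.75 × 95.16 = 71.4 kips.

71.4 kips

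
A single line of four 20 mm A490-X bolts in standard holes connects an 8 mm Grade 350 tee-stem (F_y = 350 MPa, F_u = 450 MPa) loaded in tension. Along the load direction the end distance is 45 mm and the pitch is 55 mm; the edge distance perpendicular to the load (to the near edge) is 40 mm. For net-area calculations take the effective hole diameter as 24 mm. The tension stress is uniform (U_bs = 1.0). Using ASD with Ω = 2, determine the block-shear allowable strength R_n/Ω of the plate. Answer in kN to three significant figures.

186 kN

Shear plane L_v = 45 + 3·55 = 210 mm; A_gv = 210 × 8 = 1680 mm².
A_nv = (210 − 3.5·24) × 8 = 1008 mm².
A_nt = (40 − 0.5·24) × 8 = 224 mm².
0.6 F_u A_nv = 272.2 kN; 0.6 F_y A_gv = 352.8 kN → shear rupture governs the shear term.
R_n = 272.2 + 1.0 × 450 × 224 / 1000 = 373 kN.
Allowable strength R_n/Ω = 373 / 2 = 186 kN.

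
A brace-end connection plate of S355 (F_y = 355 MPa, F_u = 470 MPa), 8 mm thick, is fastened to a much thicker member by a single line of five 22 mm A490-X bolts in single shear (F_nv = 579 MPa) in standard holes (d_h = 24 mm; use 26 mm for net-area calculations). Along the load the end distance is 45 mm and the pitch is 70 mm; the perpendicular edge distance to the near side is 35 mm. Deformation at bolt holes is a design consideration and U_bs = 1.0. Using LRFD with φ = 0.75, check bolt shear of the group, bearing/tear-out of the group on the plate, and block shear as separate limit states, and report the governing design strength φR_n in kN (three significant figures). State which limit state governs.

Bolt shear: A_b = π·22²/4 = 380.1 mm²; R_n = 579 × 380.1 × 5 × 1 / 1000 = 1100 kN → 0.75 × 1100 = 825 kN.
Bearing: edge l_c = 33, r_n = 148.9 kN; interior l_c = 46, r_n = 198.5 kN; R_n = 148.9 + 4·198.5 = 943 kN → 707 kN.
Block shear: A_gv = 2600, A_nv = 1664, A_nt = 176 mm²; R_n = min(0.6F_uA_nv, 0.6F_yA_gv) + U_bs·F_u·A_nt = 552 kN → 414 kN.
Block shear governs: 414 kN.

414 kN (block shear governs)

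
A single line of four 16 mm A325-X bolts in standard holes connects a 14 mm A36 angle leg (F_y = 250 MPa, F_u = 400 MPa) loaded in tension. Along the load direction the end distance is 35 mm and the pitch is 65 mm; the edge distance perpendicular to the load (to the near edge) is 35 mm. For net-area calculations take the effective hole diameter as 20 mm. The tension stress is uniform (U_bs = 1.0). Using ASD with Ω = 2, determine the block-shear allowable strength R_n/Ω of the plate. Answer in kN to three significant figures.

312 kN

Shear plane L_v = 35 + 3·65 = 230 mm; A_gv = 230 × 14 = 3220 mm².
A_nv = (230 − 3.5·20) × 14 = 2240 mm².
A_nt = (35 − 0.5·20) × 14 = 350 mm².
0.6 F_u A_nv = 537.6 kN; 0.6 F_y A_gv = 483 kN → shear yielding governs the shear term.
R_n = 483 + 1.0 × 400 × 350 / 1000 = 623 kN.
Allowable strength R_n/Ω = 623 / 2 = 312 kN.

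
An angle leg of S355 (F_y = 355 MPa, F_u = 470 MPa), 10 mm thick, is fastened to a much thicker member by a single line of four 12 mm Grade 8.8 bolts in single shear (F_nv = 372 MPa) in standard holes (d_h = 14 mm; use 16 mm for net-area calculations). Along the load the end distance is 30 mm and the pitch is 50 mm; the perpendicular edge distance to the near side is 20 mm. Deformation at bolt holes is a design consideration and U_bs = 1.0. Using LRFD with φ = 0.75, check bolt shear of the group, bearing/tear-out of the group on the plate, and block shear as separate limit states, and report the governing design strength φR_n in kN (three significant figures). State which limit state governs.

126 kN (bolt shear governs)

Bolt shear: A_b = π·12²/4 = 113.1 mm²; R_n = 372 × 113.1 × 4 × 1 / 1000 = 168.3 kN → 0.75 × 168.3 = 126 kN.
Bearing: edge l_c = 23, r_n = 129.7 kN; interior l_c = 36, r_n = 135.4 kN; R_n = 129.7 + 3·135.4 = 535.8 kN → 402 kN.
Block shear: A_gv = 1800, A_nv = 1240, A_nt = 120 mm²; R_n = min(0.6F_uA_nv, 0.6F_yA_gv) + U_bs·F_u·A_nt = 406.1 kN → 305 kN.
Bolt shear governs: 126 kN.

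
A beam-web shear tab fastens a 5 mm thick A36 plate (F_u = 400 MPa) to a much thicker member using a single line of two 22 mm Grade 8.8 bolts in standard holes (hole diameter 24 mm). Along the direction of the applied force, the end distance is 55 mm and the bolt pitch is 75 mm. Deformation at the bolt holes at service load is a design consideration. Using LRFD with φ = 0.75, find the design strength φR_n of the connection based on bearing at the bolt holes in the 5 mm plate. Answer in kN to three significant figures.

157 kN

Per bolt r_n = 1.2 l_c t F_u ≤ 2.4 d t F_u; upper limit = 2.4 × 22 × 5 × 400 / 1000 = 105.6 kN.
Edge bolt: l_c = 55 − 24/2 = 43 mm → 1.2 × 43 × 5 × 400 / 1000 = 103.2 → r_n = 103.2 kN.
Interior bolts: l_c = 75 − 24 = 51 mm → 1.2 × 51 × 5 × 400 / 1000 = 122.4 → r_n = 105.6 kN.
R_n = 1 × 103.2 + 1 × 105.6 = 208.8 kN.
Design strength φR_n = 0.75 × 208.8 = 157 kN.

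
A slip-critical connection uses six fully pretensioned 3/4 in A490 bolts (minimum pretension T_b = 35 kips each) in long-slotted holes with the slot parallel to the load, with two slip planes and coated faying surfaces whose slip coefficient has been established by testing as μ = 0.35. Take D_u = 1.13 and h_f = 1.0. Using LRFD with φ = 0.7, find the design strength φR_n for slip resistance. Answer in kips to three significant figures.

116 kips

R_n = μ · D_u · h_f · T_b · n_s · n_b = 0.35 × 1.13 × 1.0 × 35 × 2 × 6 = 166.1 kips.
Design strength φR_n = 0.7 × 166.1 = 116 kips.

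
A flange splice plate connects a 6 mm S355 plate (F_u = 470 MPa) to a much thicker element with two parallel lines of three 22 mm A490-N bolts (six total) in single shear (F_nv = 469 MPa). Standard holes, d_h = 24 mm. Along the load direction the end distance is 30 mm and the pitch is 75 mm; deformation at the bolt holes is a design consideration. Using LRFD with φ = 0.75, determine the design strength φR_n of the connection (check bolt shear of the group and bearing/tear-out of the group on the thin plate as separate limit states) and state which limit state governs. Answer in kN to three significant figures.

538 kN (bearing governs)

Bolt shear: A_b = π·22²/4 = 380.1 mm²; R_n = 469 × 380.1 × 6 × 1 / 1000 = 1070 kN → 0.75 × 1070 = 802 kN.
Bearing (1.2 l_c t F_u ≤ 2.4 d t F_u): upper limit = 2.4·22·6·470 / 1000 = 148.9 kN.
  Edge l_c = 30 − 24/2 = 18 → r_n = 60.91 kN; interior l_c = 75 − 24 = 51 → r_n = 148.9 kN.
  R_n,bearing = 2·60.91 + 4·148.9 = 717.4 kN → 0.75 × 717.4 = 538 kN.
Bearing governs: 538 kN.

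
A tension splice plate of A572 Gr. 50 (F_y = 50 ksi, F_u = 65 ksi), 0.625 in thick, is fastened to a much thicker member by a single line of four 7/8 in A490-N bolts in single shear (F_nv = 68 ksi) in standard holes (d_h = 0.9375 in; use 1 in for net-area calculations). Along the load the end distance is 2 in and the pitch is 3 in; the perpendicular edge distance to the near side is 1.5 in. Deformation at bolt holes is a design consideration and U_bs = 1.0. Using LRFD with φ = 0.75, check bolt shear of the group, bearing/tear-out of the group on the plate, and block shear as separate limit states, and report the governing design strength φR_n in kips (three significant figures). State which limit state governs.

123 kips (bolt shear governs)

Bolt shear: A_b = π·0.875²/4 = 0.6013 in²; R_n = 68 × 0.6013 × 4 × 1 = 163.6 kips → 0.75 × 163.6 = 123 kips.
Bearing: edge l_c = 1.531, r_n = 74.65 kips; interior l_c = 2.062, r_n = 85.31 kips; R_n = 74.65 + 3·85.31 = 330.6 kips → 248 kips.
Block shear: A_gv = 6.875, A_nv = 4.688, A_nt = 0.625 in²; R_n = min(0.6F_uA_nv, 0.6F_yA_gv) + U_bs·F_u·A_nt = 223.4 kips → 168 kips.
Bolt shear governs: 123 kips.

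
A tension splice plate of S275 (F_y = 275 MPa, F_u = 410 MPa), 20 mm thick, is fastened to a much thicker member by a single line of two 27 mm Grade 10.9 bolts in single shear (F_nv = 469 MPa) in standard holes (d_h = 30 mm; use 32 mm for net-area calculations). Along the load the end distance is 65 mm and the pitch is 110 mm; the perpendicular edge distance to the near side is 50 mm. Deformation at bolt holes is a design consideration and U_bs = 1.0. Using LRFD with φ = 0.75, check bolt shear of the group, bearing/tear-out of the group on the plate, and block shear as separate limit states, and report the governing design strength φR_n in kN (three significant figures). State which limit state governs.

Bolt shear: A_b = π·27²/4 = 572.6 mm²; R_n = 469 × 572.6 × 2 × 1 / 1000 = 537.1 kN → 0.75 × 537.1 = 403 kN.
Bearing: edge l_c = 50, r_n = 492 kN; interior l_c = 80, r_n = 531.4 kN; R_n = 492 + 1·531.4 = 1023 kN → 768 kN.
Block shear: A_gv = 3500, A_nv = 2540, A_nt = 680 mm²; R_n = min(0.6F_uA_nv, 0.6F_yA_gv) + U_bs·F_u·A_nt = 856.3 kN → 642 kN.
Bolt shear governs: 403 kN.

403 kN (bolt shear governs)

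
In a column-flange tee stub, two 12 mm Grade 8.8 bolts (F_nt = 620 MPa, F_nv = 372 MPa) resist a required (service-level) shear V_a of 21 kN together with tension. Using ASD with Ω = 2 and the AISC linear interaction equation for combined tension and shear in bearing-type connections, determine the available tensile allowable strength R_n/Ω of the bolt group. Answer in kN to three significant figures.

56.2 kN

A_b = π·12²/4 = 113.1 mm²; f_rv = 21 × 1000 / (2 × 113.1) = 92.84 MPa.
F'_nt = 1.3 F_nt − (Ω F_nt / F_nv) f_rv = 1.3·620 − (2·620/372)·92.84 = 496.5 MPa, capped at F_nt → F'_nt = 496.5 MPa.
R_n = F'_nt · A_b · n = 496.5 × 113.1 × 2 / 1000 = 112.3 kN.
Allowable strength R_n/Ω = 112.3 / 2 = 56.2 kN.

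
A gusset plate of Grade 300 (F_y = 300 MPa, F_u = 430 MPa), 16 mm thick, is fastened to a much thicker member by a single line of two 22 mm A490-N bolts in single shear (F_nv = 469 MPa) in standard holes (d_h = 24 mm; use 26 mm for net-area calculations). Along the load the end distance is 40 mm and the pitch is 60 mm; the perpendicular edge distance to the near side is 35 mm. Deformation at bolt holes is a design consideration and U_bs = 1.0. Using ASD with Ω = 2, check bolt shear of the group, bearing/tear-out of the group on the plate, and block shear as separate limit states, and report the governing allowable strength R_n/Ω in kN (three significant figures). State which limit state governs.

Bolt shear: A_b = π·22²/4 = 380.1 mm²; R_n = 469 × 380.1 × 2 × 1 / 1000 = 356.6 kN → 356.6 / 2 = 178 kN.
Bearing: edge l_c = 28, r_n = 231.2 kN; interior l_c = 36, r_n = 297.2 kN; R_n = 231.2 + 1·297.2 = 528.4 kN → 264 kN.
Block shear: A_gv = 1600, A_nv = 976, A_nt = 352 mm²; R_n = min(0.6F_uA_nv, 0.6F_yA_gv) + U_bs·F_u·A_nt = 403.2 kN → 202 kN.
Bolt shear governs: 178 kN.

178 kN (bolt shear governs)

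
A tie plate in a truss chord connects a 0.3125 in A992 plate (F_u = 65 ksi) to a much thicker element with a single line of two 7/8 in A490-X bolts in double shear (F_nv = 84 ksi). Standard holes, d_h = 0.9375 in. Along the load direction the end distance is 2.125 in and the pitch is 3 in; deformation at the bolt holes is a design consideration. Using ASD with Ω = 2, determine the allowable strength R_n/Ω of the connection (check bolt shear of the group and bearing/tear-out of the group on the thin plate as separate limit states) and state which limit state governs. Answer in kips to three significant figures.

Bolt shear: A_b = π·0.875²/4 = 0.6013 in²; R_n = 84 × 0.6013 × 2 × 2 = 202 kips → 202 / 2 = 101 kips.
Bearing (1.2 l_c t F_u ≤ 2.4 d t F_u): upper limit = 2.4·0.875·0.3125·65 = 42.66 kips.
  Edge l_c = 2.125 − 0.9375/2 = 1.656 → r_n = 40.37 kips; interior l_c = 3 − 0.9375 = 2.062 → r_n = 42.66 kips.
  R_n,bearing = 1·40.37 + 1·42.66 = 83.03 kips → 83.03 / 2 = 41.5 kips.
Bearing governs: 41.5 kips.

41.5 kips (bearing governs)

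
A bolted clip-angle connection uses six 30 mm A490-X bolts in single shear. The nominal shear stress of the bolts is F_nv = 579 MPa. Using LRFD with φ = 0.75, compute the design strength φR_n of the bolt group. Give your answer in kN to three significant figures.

A_b = π × 30² / 4 = 706.9 mm².
R_n = F_nv · A_b · n · n_s = 579 × 706.9 × 6 × 1 / 1000 = 2456 kN.
Design strength φR_n = 0.75 × 2456 = 1840 kN.

1840 kN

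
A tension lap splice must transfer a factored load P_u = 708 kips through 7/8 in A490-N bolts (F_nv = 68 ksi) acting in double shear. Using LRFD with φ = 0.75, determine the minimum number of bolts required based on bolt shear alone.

A_b = π·0.875²/4 = 0.6013 in².
Per-bolt design strength φR_n = 0.75 × 68 × 0.6013 × 2 = 61.33 kips.
n ≥ 708 / 61.33 = 11.54 → use 12 bolts.

12 bolts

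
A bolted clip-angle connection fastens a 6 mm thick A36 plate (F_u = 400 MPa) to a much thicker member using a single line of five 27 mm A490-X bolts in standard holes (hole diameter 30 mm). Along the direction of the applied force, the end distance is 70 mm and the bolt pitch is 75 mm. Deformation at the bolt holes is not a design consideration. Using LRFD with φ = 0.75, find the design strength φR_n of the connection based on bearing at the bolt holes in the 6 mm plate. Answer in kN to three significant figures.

632 kN

Per bolt r_n = 1.5 l_c t F_u ≤ 3.0 d t F_u; upper limit = 3.0 × 27 × 6 × 400 / 1000 = 194.4 kN.
Edge bolt: l_c = 70 − 30/2 = 55 mm → 1.5 × 55 × 6 × 400 / 1000 = 198 → r_n = 194.4 kN.
Interior bolts: l_c = 75 − 30 = 45 mm → 1.5 × 45 × 6 × 400 / 1000 = 162 → r_n = 162 kN.
R_n = 1 × 194.4 + 4 × 162 = 842.4 kN.
Design strength φR_n = 0.75 × 842.4 = 632 kN.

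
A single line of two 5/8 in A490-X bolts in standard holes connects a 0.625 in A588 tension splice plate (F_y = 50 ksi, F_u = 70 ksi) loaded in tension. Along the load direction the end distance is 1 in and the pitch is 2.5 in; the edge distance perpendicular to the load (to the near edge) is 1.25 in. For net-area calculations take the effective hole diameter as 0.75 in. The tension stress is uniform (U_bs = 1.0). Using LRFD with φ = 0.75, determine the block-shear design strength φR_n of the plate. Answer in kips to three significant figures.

Shear plane L_v = 1 + 1·2.5 = 3.5 in; A_gv = 3.5 × 0.625 = 2.188 in².
A_nv = (3.5 − 1.5·0.75) × 0.625 = 1.484 in².
A_nt = (1.25 − 0.5·0.75) × 0.625 = 0.5469 in².
0.6 F_u A_nv = 62.34 kips; 0.6 F_y A_gv = 65.62 kips → shear rupture governs the shear term.
R_n = 62.34 + 1.0 × 70 × 0.5469 = 100.6 kips.
Design strength φR_n = 0.75 × 100.6 = 75.5 kips.

75.5 kips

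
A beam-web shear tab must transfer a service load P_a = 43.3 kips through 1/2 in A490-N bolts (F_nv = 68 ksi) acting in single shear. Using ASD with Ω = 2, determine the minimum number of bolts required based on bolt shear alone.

7 bolts

A_b = π·0.5²/4 = 0.1963 in².
Per-bolt allowable strength R_n/Ω = 68 × 0.1963 × 1 / 2 = 6.676 kips.
n ≥ 43.3 / 6.676 = 6.486 → use 7 bolts.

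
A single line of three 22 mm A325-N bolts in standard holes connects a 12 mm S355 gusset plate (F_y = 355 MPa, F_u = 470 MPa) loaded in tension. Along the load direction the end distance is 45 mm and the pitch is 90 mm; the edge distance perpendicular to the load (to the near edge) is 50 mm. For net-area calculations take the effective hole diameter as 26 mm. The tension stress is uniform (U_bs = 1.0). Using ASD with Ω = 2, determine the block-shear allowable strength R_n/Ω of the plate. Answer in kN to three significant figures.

Shear plane L_v = 45 + 2·90 = 225 mm; A_gv = 225 × 12 = 2700 mm².
A_nv = (225 − 2.5·26) × 12 = 1920 mm².
A_nt = (50 − 0.5·26) × 12 = 444 mm².
0.6 F_u A_nv = 541.4 kN; 0.6 F_y A_gv = 575.1 kN → shear rupture governs the shear term.
R_n = 541.4 + 1.0 × 470 × 444 / 1000 = 750.1 kN.
Allowable strength R_n/Ω = 750.1 / 2 = 375 kN.

375 kN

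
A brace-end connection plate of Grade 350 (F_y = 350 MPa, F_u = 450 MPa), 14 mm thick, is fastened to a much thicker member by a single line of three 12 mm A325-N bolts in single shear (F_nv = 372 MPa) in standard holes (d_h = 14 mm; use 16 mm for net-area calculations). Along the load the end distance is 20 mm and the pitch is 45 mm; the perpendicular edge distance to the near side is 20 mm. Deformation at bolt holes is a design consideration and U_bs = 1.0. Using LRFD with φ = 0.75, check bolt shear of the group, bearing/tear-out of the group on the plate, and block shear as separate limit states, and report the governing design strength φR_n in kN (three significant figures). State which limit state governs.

Bolt shear: A_b = π·12²/4 = 113.1 mm²; R_n = 372 × 113.1 × 3 × 1 / 1000 = 126.2 kN → 0.75 × 126.2 = 94.7 kN.
Bearing: edge l_c = 13, r_n = 98.28 kN; interior l_c = 31, r_n = 181.4 kN; R_n = 98.28 + 2·181.4 = 461.2 kN → 346 kN.
Block shear: A_gv = 1540, A_nv = 980, A_nt = 168 mm²; R_n = min(0.6F_uA_nv, 0.6F_yA_gv) + U_bs·F_u·A_nt = 340.2 kN → 255 kN.
Bolt shear governs: 94.7 kN.

94.7 kN (bolt shear governs)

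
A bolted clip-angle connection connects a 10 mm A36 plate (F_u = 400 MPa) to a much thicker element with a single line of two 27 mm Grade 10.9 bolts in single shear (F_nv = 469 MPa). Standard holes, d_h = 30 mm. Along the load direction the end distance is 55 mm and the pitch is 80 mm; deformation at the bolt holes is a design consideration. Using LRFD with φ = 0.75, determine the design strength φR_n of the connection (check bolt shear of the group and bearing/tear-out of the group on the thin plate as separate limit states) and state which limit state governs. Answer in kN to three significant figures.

324 kN (bearing governs)

Bolt shear: A_b = π·27²/4 = 572.6 mm²; R_n = 469 × 572.6 × 2 × 1 / 1000 = 537.1 kN → 0.75 × 537.1 = 403 kN.
Bearing (1.2 l_c t F_u ≤ 2.4 d t F_u): upper limit = 2.4·27·10·400 / 1000 = 259.2 kN.
  Edge l_c = 55 − 30/2 = 40 → r_n = 192 kN; interior l_c = 80 − 30 = 50 → r_n = 240 kN.
  R_n,bearing = 1·192 + 1·240 = 432 kN → 0.75 × 432 = 324 kN.
Bearing governs: 324 kN.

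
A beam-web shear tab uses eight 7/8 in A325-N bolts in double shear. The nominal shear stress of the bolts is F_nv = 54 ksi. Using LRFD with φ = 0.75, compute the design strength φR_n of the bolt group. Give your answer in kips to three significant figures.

390 kips

A_b = π × 0.875² / 4 = 0.6013 in².
R_n = F_nv · A_b · n · n_s = 54 × 0.6013 × 8 × 2 = 519.5 kips.
Design strength φR_n = 0.75 × 519.5 = 390 kips.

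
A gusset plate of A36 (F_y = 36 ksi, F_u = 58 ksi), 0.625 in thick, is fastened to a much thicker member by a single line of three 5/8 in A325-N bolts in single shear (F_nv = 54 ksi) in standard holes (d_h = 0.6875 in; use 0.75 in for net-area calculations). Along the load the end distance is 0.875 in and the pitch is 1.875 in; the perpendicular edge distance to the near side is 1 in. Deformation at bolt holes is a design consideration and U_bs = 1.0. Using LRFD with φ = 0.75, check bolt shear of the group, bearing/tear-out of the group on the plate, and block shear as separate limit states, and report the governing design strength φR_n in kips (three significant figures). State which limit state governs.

Bolt shear: A_b = π·0.625²/4 = 0.3068 in²; R_n = 54 × 0.3068 × 3 × 1 = 49.7 kips → 0.75 × 49.7 = 37.3 kips.
Bearing: edge l_c = 0.5312, r_n = 23.11 kips; interior l_c = 1.188, r_n = 51.66 kips; R_n = 23.11 + 2·51.66 = 126.4 kips → 94.8 kips.
Block shear: A_gv = 2.891, A_nv = 1.719, A_nt = 0.3906 in²; R_n = min(0.6F_uA_nv, 0.6F_yA_gv) + U_bs·F_u·A_nt = 82.47 kips → 61.9 kips.
Bolt shear governs: 37.3 kips.

37.3 kips (bolt shear governs)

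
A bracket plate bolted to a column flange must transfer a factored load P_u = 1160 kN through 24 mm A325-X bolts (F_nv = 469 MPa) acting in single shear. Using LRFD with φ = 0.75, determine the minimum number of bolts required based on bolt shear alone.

8 bolts

A_b = π·24²/4 = 452.4 mm².
Per-bolt design strength φR_n = 0.75 × 469 × 452.4 × 1 / 1000 = 159.1 kN.
n ≥ 1160 / 159.1 = 7.29 → use 8 bolts.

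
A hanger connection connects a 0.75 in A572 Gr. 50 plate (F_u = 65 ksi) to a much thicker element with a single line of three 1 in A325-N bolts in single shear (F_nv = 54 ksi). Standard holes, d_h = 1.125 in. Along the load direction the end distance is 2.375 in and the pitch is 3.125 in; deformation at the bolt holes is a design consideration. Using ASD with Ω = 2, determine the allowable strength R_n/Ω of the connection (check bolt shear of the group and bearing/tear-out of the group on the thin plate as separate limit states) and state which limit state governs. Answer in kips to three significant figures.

Bolt shear: A_b = π·1²/4 = 0.7854 in²; R_n = 54 × 0.7854 × 3 × 1 = 127.2 kips → 127.2 / 2 = 63.6 kips.
Bearing (1.2 l_c t F_u ≤ 2.4 d t F_u): upper limit = 2.4·1·0.75·65 = 117 kips.
  Edge l_c = 2.375 − 1.125/2 = 1.812 → r_n = 106 kips; interior l_c = 3.125 − 1.125 = 2 → r_n = 117 kips.
  R_n,bearing = 1·106 + 2·117 = 340 kips → 340 / 2 = 170 kips.
Bolt shear governs: 63.6 kips.

63.6 kips (bolt shear governs)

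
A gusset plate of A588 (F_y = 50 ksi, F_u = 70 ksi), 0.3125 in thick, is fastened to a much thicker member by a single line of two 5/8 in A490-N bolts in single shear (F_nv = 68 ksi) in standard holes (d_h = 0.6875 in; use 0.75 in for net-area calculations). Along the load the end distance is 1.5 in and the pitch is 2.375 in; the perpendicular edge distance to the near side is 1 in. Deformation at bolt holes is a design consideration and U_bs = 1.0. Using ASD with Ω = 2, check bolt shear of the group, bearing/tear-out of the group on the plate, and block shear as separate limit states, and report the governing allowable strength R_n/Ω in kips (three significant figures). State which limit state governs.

20.9 kips (bolt shear governs)

Bolt shear: A_b = π·0.625²/4 = 0.3068 in²; R_n = 68 × 0.3068 × 2 × 1 = 41.72 kips → 41.72 / 2 = 20.9 kips.
Bearing: edge l_c = 1.156, r_n = 30.35 kips; interior l_c = 1.688, r_n = 32.81 kips; R_n = 30.35 + 1·32.81 = 63.16 kips → 31.6 kips.
Block shear: A_gv = 1.211, A_nv = 0.8594, A_nt = 0.1953 in²; R_n = min(0.6F_uA_nv, 0.6F_yA_gv) + U_bs·F_u·A_nt = 49.77 kips → 24.9 kips.
Bolt shear governs: 20.9 kips.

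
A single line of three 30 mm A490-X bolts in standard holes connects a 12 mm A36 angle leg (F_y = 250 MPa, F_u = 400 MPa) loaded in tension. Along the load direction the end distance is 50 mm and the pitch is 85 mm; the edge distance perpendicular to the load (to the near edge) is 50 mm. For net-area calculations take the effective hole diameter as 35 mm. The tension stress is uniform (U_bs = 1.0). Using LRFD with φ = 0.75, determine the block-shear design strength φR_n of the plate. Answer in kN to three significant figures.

Shear plane L_v = 50 + 2·85 = 220 mm; A_gv = 220 × 12 = 2640 mm².
A_nv = (220 − 2.5·35) × 12 = 1590 mm².
A_nt = (50 − 0.5·35) × 12 = 390 mm².
0.6 F_u A_nv = 381.6 kN; 0.6 F_y A_gv = 396 kN → shear rupture governs the shear term.
R_n = 381.6 + 1.0 × 400 × 390 / 1000 = 537.6 kN.
Design strength φR_n = 0.75 × 537.6 = 403 kN.

403 kN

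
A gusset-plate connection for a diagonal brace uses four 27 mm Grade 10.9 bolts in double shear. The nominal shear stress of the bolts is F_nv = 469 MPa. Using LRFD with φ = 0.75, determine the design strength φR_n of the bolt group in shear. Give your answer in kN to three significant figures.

A_b = π × 27² / 4 = 572.6 mm².
R_n = F_nv · A_b · n · n_s = 469 × 572.6 × 4 × 2 / 1000 = 2148 kN.
Design strength φR_n = 0.75 × 2148 = 1610 kN.

1610 kN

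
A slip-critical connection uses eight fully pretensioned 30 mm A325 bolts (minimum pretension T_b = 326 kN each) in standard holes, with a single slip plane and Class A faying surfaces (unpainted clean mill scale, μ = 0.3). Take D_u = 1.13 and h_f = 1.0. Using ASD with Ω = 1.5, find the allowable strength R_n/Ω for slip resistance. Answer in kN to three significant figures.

R_n = μ · D_u · h_f · T_b · n_s · n_b = 0.3 × 1.13 × 1.0 × 326 × 1 × 8 = 884.1 kN.
Allowable strength R_n/Ω = 884.1 / 1.5 = 589 kN.

589 kN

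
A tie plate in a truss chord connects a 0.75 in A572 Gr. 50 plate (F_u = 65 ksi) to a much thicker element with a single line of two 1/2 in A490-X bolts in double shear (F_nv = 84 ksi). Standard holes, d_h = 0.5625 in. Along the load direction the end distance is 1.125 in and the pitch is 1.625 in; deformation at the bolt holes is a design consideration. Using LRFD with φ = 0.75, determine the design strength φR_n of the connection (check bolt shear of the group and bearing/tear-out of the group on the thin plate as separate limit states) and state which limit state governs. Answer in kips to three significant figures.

Bolt shear: A_b = π·0.5²/4 = 0.1963 in²; R_n = 84 × 0.1963 × 2 × 2 = 65.97 kips → 0.75 × 65.97 = 49.5 kips.
Bearing (1.2 l_c t F_u ≤ 2.4 d t F_u): upper limit = 2.4·0.5·0.75·65 = 58.5 kips.
  Edge l_c = 1.125 − 0.5625/2 = 0.8438 → r_n = 49.36 kips; interior l_c = 1.625 − 0.5625 = 1.062 → r_n = 58.5 kips.
  R_n,bearing = 1·49.36 + 1·58.5 = 107.9 kips → 0.75 × 107.9 = 80.9 kips.
Bolt shear governs: 49.5 kips.

49.5 kips (bolt shear governs)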